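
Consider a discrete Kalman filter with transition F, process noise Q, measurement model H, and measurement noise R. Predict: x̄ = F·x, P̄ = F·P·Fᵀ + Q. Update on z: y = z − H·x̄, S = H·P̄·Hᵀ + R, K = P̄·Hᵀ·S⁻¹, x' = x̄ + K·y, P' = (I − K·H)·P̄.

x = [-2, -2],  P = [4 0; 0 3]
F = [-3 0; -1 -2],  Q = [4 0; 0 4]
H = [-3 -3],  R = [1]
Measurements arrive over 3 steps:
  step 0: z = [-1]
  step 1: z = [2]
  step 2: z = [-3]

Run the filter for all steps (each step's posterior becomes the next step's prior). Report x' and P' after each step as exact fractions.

step 0: x' = [-918/757, 1182/757], P' = [5944/757 -5892/757; -5892/757 5924/757]
step 1: x' = [822/1387, -345774/276013], P' = [12676/1387 -12480/1387; -12480/1387 2475100/276013]
step 2: x' = [-2170638/3281975, 27228954/16409875], P' = [42368992/4594765 -208550316/22973825; -208550316/22973825 1039010928/114869125]

step 0: x̄ = F·x = [6, 6]
step 0: P̄ = F·P·Fᵀ + Q = [40 12; 12 20]
step 0: y = z − H·x̄ = [35]
step 0: S = H·P̄·Hᵀ + R = [757]
step 0: K = P̄·Hᵀ·S⁻¹ = [-156/757; -96/757]
step 0: x' = x̄ + K·y = [-918/757, 1182/757]
step 0: P' = (I − K·H)·P̄ = [5944/757 -5892/757; -5892/757 5924/757]
step 1: x̄ = F·x = [2754/757, -1446/757]
step 1: P̄ = F·P·Fᵀ + Q = [56524/757 -17520/757; -17520/757 9100/757]
step 1: y = z − H·x̄ = [5438/757]
step 1: S = H·P̄·Hᵀ + R = [276013/757]
step 1: K = P̄·Hᵀ·S⁻¹ = [-588/1387; 25260/276013]
step 1: x' = x̄ + K·y = [822/1387, -345774/276013]
step 1: P' = (I − K·H)·P̄ = [12676/1387 -12480/1387; -12480/1387 2475100/276013]
step 2: x̄ = F·x = [-2466/1387, 527970/276013]
step 2: P̄ = F·P·Fᵀ + Q = [119632/1387 -36852/1387; -36852/1387 3592896/276013]
step 2: y = z − H·x̄ = [-716331/276013]
step 2: S = H·P̄·Hᵀ + R = [114869125/276013]
step 2: K = P̄·Hᵀ·S⁻¹ = [-9883932/22973825; 11221956/114869125]
step 2: x' = x̄ + K·y = [-2170638/3281975, 27228954/16409875]
step 2: P' = (I − K·H)·P̄ = [42368992/4594765 -208550316/22973825; -208550316/22973825 1039010928/114869125]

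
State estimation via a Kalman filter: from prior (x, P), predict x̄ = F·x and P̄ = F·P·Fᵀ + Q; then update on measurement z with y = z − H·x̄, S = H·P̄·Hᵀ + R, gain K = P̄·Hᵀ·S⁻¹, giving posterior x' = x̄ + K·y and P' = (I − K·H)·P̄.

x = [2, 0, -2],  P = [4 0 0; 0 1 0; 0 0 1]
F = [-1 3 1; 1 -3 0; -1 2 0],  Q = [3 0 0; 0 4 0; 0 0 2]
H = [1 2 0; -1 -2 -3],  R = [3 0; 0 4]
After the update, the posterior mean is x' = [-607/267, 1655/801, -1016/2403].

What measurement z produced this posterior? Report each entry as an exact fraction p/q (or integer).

x̄ = F·x = [-4, 2, -2]
P̄ = F·P·Fᵀ + Q = [17 -13 10; -13 17 -10; 10 -10 10]
S = H·P̄·Hᵀ + R = [36 -3; -3 67]
K = P̄·Hᵀ·S⁻¹ = [-74/267 -29/89; 478/801 43/267; -730/2403 -250/801]
x' − x̄ = [461/267, 53/801, 3790/2403] = K·y
y = (KᵀK)⁻¹·Kᵀ·(x' − x̄) = [2, -7]
z = y + H·x̄ = [2, -7] + [0, 6] = [2, -1]

z = [2, -1]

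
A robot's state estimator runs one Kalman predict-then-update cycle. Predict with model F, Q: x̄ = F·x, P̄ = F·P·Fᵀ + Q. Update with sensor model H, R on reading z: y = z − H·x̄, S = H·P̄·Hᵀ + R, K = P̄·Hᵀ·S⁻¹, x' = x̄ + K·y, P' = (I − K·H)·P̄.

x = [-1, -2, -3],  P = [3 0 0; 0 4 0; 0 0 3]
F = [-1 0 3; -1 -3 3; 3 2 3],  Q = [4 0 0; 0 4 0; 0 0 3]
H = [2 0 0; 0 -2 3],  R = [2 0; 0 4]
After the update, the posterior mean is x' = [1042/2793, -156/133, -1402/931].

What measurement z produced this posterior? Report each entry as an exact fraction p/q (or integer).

z = [1, -2]

x̄ = F·x = [-8, -2, -16]
P̄ = F·P·Fᵀ + Q = [34 30 18; 30 70 -6; 18 -6 73]
S = H·P̄·Hᵀ + R = [138 -12; -12 1013]
K = P̄·Hᵀ·S⁻¹ = [34406/69825 -2/23275; 1402/3325 -502/3325; 1308/4655 1077/4655]
x' − x̄ = [23386/2793, 110/133, 13494/931] = K·y
y = (KᵀK)⁻¹·Kᵀ·(x' − x̄) = [17, 42]
z = y + H·x̄ = [17, 42] + [-16, -44] = [1, -2]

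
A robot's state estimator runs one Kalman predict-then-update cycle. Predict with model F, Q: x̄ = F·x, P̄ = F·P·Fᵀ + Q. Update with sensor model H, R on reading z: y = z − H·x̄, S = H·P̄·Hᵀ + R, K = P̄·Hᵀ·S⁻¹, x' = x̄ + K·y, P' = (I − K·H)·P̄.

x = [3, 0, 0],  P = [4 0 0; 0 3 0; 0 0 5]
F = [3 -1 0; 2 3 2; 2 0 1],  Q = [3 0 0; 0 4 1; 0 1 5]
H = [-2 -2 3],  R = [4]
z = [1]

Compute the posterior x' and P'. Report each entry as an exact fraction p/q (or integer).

x̄ = F·x = [9, 6, 6]
P̄ = F·P·Fᵀ + Q = [42 15 24; 15 67 27; 24 27 26]
y = z − H·x̄ = [13]
S = H·P̄·Hᵀ + R = [182]
K = P̄·Hᵀ·S⁻¹ = [-3/13; -83/182; -12/91]
x' = x̄ + K·y = [6, 1/14, 30/7]
P' = (I − K·H)·P̄ = [420/13 -54/13 240/13; -54/13 5305/182 1461/91; 240/13 1461/91 2078/91]

x' = [6, 1/14, 30/7]
P' = [420/13 -54/13 240/13; -54/13 5305/182 1461/91; 240/13 1461/91 2078/91]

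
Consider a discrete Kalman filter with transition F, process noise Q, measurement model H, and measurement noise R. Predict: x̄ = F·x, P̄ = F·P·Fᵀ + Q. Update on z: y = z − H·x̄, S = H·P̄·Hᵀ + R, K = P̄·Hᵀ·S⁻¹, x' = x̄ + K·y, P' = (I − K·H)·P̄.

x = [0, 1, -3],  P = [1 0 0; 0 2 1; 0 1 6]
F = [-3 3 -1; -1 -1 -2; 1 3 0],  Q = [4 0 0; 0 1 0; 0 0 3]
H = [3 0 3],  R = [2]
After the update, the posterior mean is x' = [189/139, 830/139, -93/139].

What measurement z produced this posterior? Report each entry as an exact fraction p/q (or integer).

x̄ = F·x = [6, 5, 3]
P̄ = F·P·Fᵀ + Q = [31 4 12; 4 32 -13; 12 -13 22]
S = H·P̄·Hᵀ + R = [695]
K = P̄·Hᵀ·S⁻¹ = [129/695; -27/695; 102/695]
x' − x̄ = [-645/139, 135/139, -510/139] = K·y
y = (KᵀK)⁻¹·Kᵀ·(x' − x̄) = [-25]
z = y + H·x̄ = [-25] + [27] = [2]

z = [2]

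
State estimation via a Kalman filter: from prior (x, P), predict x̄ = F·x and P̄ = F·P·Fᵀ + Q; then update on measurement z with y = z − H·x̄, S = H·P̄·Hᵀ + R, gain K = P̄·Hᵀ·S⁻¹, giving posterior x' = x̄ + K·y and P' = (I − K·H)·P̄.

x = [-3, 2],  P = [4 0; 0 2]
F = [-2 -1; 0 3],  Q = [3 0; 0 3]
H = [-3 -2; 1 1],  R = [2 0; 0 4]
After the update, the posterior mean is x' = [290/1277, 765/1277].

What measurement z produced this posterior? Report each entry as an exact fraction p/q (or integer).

x̄ = F·x = [4, 6]
P̄ = F·P·Fᵀ + Q = [21 -6; -6 21]
S = H·P̄·Hᵀ + R = [203 -75; -75 34]
K = P̄·Hᵀ·S⁻¹ = [-609/1277 -780/1277; 309/1277 1245/1277]
x' − x̄ = [-4818/1277, -6897/1277] = K·y
y = (KᵀK)⁻¹·Kᵀ·(x' − x̄) = [22, -11]
z = y + H·x̄ = [22, -11] + [-24, 10] = [-2, -1]

z = [-2, -1]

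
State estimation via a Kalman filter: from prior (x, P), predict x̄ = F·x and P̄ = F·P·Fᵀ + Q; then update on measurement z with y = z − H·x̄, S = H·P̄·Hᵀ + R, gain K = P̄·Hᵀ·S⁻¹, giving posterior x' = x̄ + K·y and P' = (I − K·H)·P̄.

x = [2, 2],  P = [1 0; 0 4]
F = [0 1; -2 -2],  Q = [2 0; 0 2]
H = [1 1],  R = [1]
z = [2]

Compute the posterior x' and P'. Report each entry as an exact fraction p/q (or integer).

x' = [10/13, 8/13]
P' = [74/13 -76/13; -76/13 90/13]

x̄ = F·x = [2, -8]
P̄ = F·P·Fᵀ + Q = [6 -8; -8 22]
y = z − H·x̄ = [8]
S = H·P̄·Hᵀ + R = [13]
K = P̄·Hᵀ·S⁻¹ = [-2/13; 14/13]
x' = x̄ + K·y = [10/13, 8/13]
P' = (I − K·H)·P̄ = [74/13 -76/13; -76/13 90/13]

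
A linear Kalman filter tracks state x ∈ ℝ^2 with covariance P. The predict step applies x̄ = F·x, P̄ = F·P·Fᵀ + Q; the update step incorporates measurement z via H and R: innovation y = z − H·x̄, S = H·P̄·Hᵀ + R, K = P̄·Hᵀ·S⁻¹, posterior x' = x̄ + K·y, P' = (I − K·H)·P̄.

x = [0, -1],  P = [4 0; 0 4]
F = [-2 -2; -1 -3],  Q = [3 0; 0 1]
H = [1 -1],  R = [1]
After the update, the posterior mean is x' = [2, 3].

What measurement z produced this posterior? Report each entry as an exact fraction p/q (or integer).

x̄ = F·x = [2, 3]
P̄ = F·P·Fᵀ + Q = [35 32; 32 41]
S = H·P̄·Hᵀ + R = [13]
K = P̄·Hᵀ·S⁻¹ = [3/13; -9/13]
x' − x̄ = [0, 0] = K·y
y = (KᵀK)⁻¹·Kᵀ·(x' − x̄) = [0]
z = y + H·x̄ = [0] + [-1] = [-1]

z = [-1]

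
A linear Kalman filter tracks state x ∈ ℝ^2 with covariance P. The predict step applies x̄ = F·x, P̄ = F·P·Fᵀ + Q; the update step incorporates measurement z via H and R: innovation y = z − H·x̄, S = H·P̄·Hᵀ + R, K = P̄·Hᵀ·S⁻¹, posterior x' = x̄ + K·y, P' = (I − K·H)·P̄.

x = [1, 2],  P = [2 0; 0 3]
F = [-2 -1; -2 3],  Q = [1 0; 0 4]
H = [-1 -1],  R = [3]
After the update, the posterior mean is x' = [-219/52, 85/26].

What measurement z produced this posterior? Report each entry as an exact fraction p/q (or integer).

z = [1]

x̄ = F·x = [-4, 4]
P̄ = F·P·Fᵀ + Q = [12 -1; -1 39]
S = H·P̄·Hᵀ + R = [52]
K = P̄·Hᵀ·S⁻¹ = [-11/52; -19/26]
x' − x̄ = [-11/52, -19/26] = K·y
y = (KᵀK)⁻¹·Kᵀ·(x' − x̄) = [1]
z = y + H·x̄ = [1] + [0] = [1]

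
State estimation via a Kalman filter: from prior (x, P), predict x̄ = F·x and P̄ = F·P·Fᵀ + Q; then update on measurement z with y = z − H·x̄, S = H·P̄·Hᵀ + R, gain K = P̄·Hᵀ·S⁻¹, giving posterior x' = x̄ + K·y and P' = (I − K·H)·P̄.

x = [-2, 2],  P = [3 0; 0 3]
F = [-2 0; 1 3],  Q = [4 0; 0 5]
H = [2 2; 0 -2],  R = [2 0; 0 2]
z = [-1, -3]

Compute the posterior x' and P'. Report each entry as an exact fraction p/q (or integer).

x̄ = F·x = [4, 4]
P̄ = F·P·Fᵀ + Q = [16 -6; -6 35]
y = z − H·x̄ = [-17, 5]
S = H·P̄·Hᵀ + R = [158 -116; -116 142]
K = P̄·Hᵀ·S⁻¹ = [1058/2245 1054/2245; 29/2245 -1083/2245]
x' = x̄ + K·y = [-3736/2245, 3072/2245]
P' = (I − K·H)·P̄ = [2112/2245 -1054/2245; -1054/2245 1083/2245]

x' = [-3736/2245, 3072/2245]
P' = [2112/2245 -1054/2245; -1054/2245 1083/2245]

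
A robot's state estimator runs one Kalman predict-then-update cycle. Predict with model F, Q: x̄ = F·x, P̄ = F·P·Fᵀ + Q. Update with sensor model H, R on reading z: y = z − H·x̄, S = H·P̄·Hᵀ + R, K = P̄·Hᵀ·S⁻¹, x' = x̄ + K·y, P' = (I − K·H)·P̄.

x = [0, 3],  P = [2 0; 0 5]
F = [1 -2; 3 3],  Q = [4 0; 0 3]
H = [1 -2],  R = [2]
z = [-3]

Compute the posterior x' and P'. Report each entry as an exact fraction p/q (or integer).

x' = [-387/194, 54/97]
P' = [1153/97 558/97; 558/97 318/97]

x̄ = F·x = [-6, 9]
P̄ = F·P·Fᵀ + Q = [26 -24; -24 66]
y = z − H·x̄ = [21]
S = H·P̄·Hᵀ + R = [388]
K = P̄·Hᵀ·S⁻¹ = [37/194; -39/97]
x' = x̄ + K·y = [-387/194, 54/97]
P' = (I − K·H)·P̄ = [1153/97 558/97; 558/97 318/97]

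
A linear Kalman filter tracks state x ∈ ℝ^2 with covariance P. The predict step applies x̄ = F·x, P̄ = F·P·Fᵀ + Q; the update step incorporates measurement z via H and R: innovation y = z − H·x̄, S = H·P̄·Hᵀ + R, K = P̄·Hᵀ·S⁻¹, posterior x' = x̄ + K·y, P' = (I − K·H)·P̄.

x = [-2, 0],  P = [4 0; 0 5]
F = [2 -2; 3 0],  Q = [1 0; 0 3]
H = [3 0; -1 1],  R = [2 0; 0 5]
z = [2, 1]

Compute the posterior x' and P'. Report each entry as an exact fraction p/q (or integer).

x' = [995/1589, 369/454]
P' = [1052/4767 47/227; 47/227 1959/454]

x̄ = F·x = [-4, -6]
P̄ = F·P·Fᵀ + Q = [37 24; 24 39]
y = z − H·x̄ = [14, 3]
S = H·P̄·Hᵀ + R = [335 -39; -39 33]
K = P̄·Hᵀ·S⁻¹ = [526/1589 -13/4767; 141/454 373/454]
x' = x̄ + K·y = [995/1589, 369/454]
P' = (I − K·H)·P̄ = [1052/4767 47/227; 47/227 1959/454]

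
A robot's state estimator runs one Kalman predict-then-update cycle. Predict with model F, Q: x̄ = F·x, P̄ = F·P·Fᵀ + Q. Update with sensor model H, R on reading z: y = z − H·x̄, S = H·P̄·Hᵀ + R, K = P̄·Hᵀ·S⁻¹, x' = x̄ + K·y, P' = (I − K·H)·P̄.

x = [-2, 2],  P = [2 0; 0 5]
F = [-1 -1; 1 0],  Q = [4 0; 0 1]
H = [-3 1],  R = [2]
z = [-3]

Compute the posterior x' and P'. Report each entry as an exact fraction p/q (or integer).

x' = [35/116, -241/116]
P' = [51/116 83/116; 83/116 267/116]

x̄ = F·x = [0, -2]
P̄ = F·P·Fᵀ + Q = [11 -2; -2 3]
y = z − H·x̄ = [-1]
S = H·P̄·Hᵀ + R = [116]
K = P̄·Hᵀ·S⁻¹ = [-35/116; 9/116]
x' = x̄ + K·y = [35/116, -241/116]
P' = (I − K·H)·P̄ = [51/116 83/116; 83/116 267/116]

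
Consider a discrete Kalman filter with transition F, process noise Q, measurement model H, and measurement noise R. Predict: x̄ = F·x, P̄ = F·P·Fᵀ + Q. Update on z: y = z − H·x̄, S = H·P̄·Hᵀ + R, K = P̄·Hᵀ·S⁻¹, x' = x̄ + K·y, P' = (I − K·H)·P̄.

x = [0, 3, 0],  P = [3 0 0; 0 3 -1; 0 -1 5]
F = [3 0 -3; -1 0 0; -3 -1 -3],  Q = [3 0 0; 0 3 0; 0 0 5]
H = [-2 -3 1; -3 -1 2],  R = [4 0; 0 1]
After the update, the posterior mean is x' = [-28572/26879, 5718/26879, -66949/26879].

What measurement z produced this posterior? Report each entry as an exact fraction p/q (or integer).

z = [-1, -2]

x̄ = F·x = [0, 0, -3]
P̄ = F·P·Fᵀ + Q = [75 -9 15; -9 6 9; 15 9 74]
S = H·P̄·Hᵀ + R = [210 349; 349 708]
K = P̄·Hᵀ·S⁻¹ = [-11550/26879 -1368/26879; -7239/26879 5049/26879; -20770/26879 13807/26879]
x' − x̄ = [-28572/26879, 5718/26879, 13688/26879] = K·y
y = (KᵀK)⁻¹·Kᵀ·(x' − x̄) = [2, 4]
z = y + H·x̄ = [2, 4] + [-3, -6] = [-1, -2]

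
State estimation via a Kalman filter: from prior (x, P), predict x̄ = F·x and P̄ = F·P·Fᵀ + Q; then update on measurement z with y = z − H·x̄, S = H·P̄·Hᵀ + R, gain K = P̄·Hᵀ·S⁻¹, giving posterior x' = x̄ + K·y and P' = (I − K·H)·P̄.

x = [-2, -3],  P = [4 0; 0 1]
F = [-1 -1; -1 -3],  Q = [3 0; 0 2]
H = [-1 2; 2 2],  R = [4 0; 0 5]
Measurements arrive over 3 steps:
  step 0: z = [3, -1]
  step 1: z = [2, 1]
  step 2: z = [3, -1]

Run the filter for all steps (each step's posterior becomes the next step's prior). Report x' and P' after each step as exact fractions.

step 0: x' = [-466/421, 911/842], P' = [679/842 -143/1684; -143/1684 1791/3368]
step 1: x' = [-6818/256967, 2336478/4368439], P' = [196760/256967 -21870/256967; -21870/256967 2264515/4368439]
step 2: x' = [-2666366639/2758707802, 3052429281/5517415604], P' = [1054979761/1379353901 -235194917/2758707802; -235194917/2758707802 2856589629/5517415604]

step 0: x̄ = F·x = [5, 11]
step 0: P̄ = F·P·Fᵀ + Q = [8 7; 7 15]
step 0: y = z − H·x̄ = [-14, -33]
step 0: S = H·P̄·Hᵀ + R = [44 58; 58 153]
step 0: K = P̄·Hᵀ·S⁻¹ = [-411/1684 243/842; 967/3368 301/1684]
step 0: x' = x̄ + K·y = [-466/421, 911/842]
step 0: P' = (I − K·H)·P̄ = [679/842 -143/1684; -143/1684 1791/3368]
step 1: x̄ = F·x = [21/842, -1801/842]
step 1: P̄ = F·P·Fᵀ + Q = [14039/3368 6945/3368; 6945/3368 23855/3368]
step 1: y = z − H·x̄ = [5307/842, 2201/421]
step 1: S = H·P̄·Hᵀ + R = [95151/3368 10154/421; 10154/421 27997/421]
step 1: K = P̄·Hᵀ·S⁻¹ = [-60125/256967 69956/256967; 1225205/4368439 757090/4368439]
step 1: x' = x̄ + K·y = [-6818/256967, 2336478/4368439]
step 1: P' = (I − K·H)·P̄ = [196760/256967 -21870/256967; -21870/256967 2264515/4368439]
step 2: x̄ = F·x = [-2220572/4368439, -6893528/4368439]
step 2: P̄ = F·P·Fᵀ + Q = [17971172/4368439 8651305/4368439; 8651305/4368439 30231693/4368439]
step 2: y = z − H·x̄ = [24671801/4368439, 13859761/4368439]
step 2: S = H·P̄·Hᵀ + R = [121766480/4368439 102287038/4368439; 102287038/4368439 283864095/4368439]
step 2: K = P̄·Hᵀ·S⁻¹ = [-645087339/2758707802 374952921/1379353901; 1545892273/5517415604 477239959/2758707802]
step 2: x' = x̄ + K·y = [-2666366639/2758707802, 3052429281/5517415604]
step 2: P' = (I − K·H)·P̄ = [1054979761/1379353901 -235194917/2758707802; -235194917/2758707802 2856589629/5517415604]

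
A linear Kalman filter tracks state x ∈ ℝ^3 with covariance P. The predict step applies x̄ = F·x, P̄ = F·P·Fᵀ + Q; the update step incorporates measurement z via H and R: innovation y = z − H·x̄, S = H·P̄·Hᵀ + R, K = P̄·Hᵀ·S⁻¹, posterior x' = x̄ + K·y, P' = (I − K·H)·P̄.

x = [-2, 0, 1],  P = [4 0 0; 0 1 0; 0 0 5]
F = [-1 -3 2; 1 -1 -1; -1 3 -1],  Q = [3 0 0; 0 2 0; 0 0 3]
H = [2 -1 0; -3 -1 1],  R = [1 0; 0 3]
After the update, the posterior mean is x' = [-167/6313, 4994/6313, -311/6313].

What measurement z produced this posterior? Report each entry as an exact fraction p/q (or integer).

x̄ = F·x = [4, -3, 1]
P̄ = F·P·Fᵀ + Q = [36 -11 -15; -11 12 -2; -15 -2 21]
S = H·P̄·Hᵀ + R = [201 -243; -243 388]
K = P̄·Hᵀ·S⁻¹ = [4988/18939 -781/6313; -8575/18939 -1481/6313; 5660/18939 2288/6313]
x' − x̄ = [-25419/6313, 23933/6313, -6624/6313] = K·y
y = (KᵀK)⁻¹·Kᵀ·(x' − x̄) = [-12, 7]
z = y + H·x̄ = [-12, 7] + [11, -8] = [-1, -1]

z = [-1, -1]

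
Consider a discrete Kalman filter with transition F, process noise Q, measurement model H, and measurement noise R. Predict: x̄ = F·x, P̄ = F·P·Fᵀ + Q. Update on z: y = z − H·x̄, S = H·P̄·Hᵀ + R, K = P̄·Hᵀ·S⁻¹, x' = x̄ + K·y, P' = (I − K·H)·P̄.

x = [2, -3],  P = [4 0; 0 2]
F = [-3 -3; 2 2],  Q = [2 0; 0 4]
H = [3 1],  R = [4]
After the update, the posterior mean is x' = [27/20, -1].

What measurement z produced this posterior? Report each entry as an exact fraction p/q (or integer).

x̄ = F·x = [3, -2]
P̄ = F·P·Fᵀ + Q = [56 -36; -36 28]
S = H·P̄·Hᵀ + R = [320]
K = P̄·Hᵀ·S⁻¹ = [33/80; -1/4]
x' − x̄ = [-33/20, 1] = K·y
y = (KᵀK)⁻¹·Kᵀ·(x' − x̄) = [-4]
z = y + H·x̄ = [-4] + [7] = [3]

z = [3]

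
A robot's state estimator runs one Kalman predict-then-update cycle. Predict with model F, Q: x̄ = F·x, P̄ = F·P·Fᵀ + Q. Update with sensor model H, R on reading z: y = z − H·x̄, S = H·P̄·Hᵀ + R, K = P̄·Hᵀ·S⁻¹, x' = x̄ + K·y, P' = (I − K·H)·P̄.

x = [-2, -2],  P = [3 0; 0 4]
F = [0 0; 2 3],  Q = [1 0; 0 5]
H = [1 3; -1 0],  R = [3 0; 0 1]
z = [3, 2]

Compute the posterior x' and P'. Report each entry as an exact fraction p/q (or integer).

x̄ = F·x = [0, -10]
P̄ = F·P·Fᵀ + Q = [1 0; 0 53]
y = z − H·x̄ = [33, 2]
S = H·P̄·Hᵀ + R = [481 -1; -1 2]
K = P̄·Hᵀ·S⁻¹ = [1/961 -480/961; 318/961 159/961]
x' = x̄ + K·y = [-927/961, 1202/961]
P' = (I − K·H)·P̄ = [480/961 -159/961; -159/961 371/961]

x' = [-927/961, 1202/961]
P' = [480/961 -159/961; -159/961 371/961]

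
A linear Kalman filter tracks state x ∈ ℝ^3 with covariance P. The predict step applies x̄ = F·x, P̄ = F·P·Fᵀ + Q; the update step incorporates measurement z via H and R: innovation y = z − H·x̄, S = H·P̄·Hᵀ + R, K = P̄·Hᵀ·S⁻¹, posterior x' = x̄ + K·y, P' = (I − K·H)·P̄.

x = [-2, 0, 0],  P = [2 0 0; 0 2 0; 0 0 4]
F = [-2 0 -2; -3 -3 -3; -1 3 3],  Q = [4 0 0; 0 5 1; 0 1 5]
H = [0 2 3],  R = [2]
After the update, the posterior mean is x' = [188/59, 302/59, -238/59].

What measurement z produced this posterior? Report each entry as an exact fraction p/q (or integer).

z = [-2]

x̄ = F·x = [4, 6, 2]
P̄ = F·P·Fᵀ + Q = [28 36 -20; 36 77 -47; -20 -47 61]
S = H·P̄·Hᵀ + R = [295]
K = P̄·Hᵀ·S⁻¹ = [12/295; 13/295; 89/295]
x' − x̄ = [-48/59, -52/59, -356/59] = K·y
y = (KᵀK)⁻¹·Kᵀ·(x' − x̄) = [-20]
z = y + H·x̄ = [-20] + [18] = [-2]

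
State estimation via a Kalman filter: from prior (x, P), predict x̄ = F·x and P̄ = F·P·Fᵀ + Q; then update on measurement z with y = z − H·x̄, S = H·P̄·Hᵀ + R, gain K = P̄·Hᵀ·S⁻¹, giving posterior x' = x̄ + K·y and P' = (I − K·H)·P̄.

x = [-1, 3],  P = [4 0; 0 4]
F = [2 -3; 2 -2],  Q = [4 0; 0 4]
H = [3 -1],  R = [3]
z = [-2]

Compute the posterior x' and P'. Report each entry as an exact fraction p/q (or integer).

x̄ = F·x = [-11, -8]
P̄ = F·P·Fᵀ + Q = [56 40; 40 36]
y = z − H·x̄ = [23]
S = H·P̄·Hᵀ + R = [303]
K = P̄·Hᵀ·S⁻¹ = [128/303; 28/101]
x' = x̄ + K·y = [-389/303, -164/101]
P' = (I − K·H)·P̄ = [584/303 456/101; 456/101 1284/101]

x' = [-389/303, -164/101]
P' = [584/303 456/101; 456/101 1284/101]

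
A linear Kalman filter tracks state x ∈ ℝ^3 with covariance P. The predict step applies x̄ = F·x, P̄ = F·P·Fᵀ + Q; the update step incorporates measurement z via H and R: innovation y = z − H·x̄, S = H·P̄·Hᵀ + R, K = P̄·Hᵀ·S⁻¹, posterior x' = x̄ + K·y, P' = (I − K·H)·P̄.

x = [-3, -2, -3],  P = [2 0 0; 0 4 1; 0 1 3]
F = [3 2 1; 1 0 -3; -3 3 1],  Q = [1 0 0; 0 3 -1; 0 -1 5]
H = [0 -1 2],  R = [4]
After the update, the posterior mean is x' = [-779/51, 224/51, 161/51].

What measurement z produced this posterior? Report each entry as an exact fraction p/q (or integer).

z = [2]

x̄ = F·x = [-16, 6, 0]
P̄ = F·P·Fᵀ + Q = [42 -9 14; -9 32 -25; 14 -25 68]
S = H·P̄·Hᵀ + R = [408]
K = P̄·Hᵀ·S⁻¹ = [37/408; -41/204; 161/408]
x' − x̄ = [37/51, -82/51, 161/51] = K·y
y = (KᵀK)⁻¹·Kᵀ·(x' − x̄) = [8]
z = y + H·x̄ = [8] + [-6] = [2]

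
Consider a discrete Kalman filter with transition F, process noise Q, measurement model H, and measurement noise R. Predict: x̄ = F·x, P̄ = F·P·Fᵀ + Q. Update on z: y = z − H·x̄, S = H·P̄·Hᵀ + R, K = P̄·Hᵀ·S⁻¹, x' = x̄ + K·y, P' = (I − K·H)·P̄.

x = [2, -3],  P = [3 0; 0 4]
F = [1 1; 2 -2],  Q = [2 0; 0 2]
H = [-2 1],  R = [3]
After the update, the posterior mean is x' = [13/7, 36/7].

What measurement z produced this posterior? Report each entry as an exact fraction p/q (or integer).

x̄ = F·x = [-1, 10]
P̄ = F·P·Fᵀ + Q = [9 -2; -2 30]
S = H·P̄·Hᵀ + R = [77]
K = P̄·Hᵀ·S⁻¹ = [-20/77; 34/77]
x' − x̄ = [20/7, -34/7] = K·y
y = (KᵀK)⁻¹·Kᵀ·(x' − x̄) = [-11]
z = y + H·x̄ = [-11] + [12] = [1]

z = [1]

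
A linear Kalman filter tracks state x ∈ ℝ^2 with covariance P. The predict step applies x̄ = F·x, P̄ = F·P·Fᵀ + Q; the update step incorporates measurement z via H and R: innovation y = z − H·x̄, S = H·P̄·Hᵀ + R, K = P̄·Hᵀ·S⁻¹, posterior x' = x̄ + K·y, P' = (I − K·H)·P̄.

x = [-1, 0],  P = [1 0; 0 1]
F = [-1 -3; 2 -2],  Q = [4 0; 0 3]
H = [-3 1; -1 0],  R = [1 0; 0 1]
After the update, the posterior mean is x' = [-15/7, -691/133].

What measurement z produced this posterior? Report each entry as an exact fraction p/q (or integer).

z = [1, 3]

x̄ = F·x = [1, -2]
P̄ = F·P·Fᵀ + Q = [14 4; 4 11]
S = H·P̄·Hᵀ + R = [114 38; 38 15]
K = P̄·Hᵀ·S⁻¹ = [-1/7 -4/7; 137/266 -11/7]
x' − x̄ = [-22/7, -425/133] = K·y
y = (KᵀK)⁻¹·Kᵀ·(x' − x̄) = [6, 4]
z = y + H·x̄ = [6, 4] + [-5, -1] = [1, 3]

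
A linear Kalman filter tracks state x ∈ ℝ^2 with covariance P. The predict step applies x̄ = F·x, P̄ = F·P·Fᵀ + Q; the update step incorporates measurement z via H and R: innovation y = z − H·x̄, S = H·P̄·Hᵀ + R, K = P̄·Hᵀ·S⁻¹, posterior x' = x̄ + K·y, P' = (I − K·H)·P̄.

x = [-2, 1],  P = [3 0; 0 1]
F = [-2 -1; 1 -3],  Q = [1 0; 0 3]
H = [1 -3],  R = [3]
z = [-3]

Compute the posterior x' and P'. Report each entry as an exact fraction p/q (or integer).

x' = [27/170, 79/85]
P' = [1851/170 297/85; 297/85 123/85]

x̄ = F·x = [3, -5]
P̄ = F·P·Fᵀ + Q = [14 -3; -3 15]
y = z − H·x̄ = [-21]
S = H·P̄·Hᵀ + R = [170]
K = P̄·Hᵀ·S⁻¹ = [23/170; -24/85]
x' = x̄ + K·y = [27/170, 79/85]
P' = (I − K·H)·P̄ = [1851/170 297/85; 297/85 123/85]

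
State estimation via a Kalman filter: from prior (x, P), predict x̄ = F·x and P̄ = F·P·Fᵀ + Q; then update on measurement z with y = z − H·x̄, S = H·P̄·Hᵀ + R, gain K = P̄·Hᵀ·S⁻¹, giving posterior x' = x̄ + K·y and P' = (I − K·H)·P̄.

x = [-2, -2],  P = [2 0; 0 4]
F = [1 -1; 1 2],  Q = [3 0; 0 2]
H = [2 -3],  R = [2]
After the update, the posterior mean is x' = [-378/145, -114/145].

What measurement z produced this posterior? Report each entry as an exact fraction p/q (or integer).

x̄ = F·x = [0, -6]
P̄ = F·P·Fᵀ + Q = [9 -6; -6 20]
S = H·P̄·Hᵀ + R = [290]
K = P̄·Hᵀ·S⁻¹ = [18/145; -36/145]
x' − x̄ = [-378/145, 756/145] = K·y
y = (KᵀK)⁻¹·Kᵀ·(x' − x̄) = [-21]
z = y + H·x̄ = [-21] + [18] = [-3]

z = [-3]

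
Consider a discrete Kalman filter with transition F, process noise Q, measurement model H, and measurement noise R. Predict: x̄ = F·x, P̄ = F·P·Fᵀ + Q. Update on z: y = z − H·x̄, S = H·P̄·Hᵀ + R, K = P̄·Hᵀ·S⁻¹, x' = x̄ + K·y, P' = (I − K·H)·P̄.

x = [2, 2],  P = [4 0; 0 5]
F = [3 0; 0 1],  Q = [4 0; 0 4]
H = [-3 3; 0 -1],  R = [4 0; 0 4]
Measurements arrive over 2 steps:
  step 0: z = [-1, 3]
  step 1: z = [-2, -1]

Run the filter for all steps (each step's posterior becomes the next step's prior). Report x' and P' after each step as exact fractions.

step 0: x' = [-189/316, -635/632], P' = [235/79 405/158; 405/158 819/316]
step 1: x' = [152571/168047, 44718/168047], P' = [493016/168047 418428/168047; 418428/168047 417040/168047]

step 0: x̄ = F·x = [6, 2]
step 0: P̄ = F·P·Fᵀ + Q = [40 0; 0 9]
step 0: y = z − H·x̄ = [11, 5]
step 0: S = H·P̄·Hᵀ + R = [445 -27; -27 13]
step 0: K = P̄·Hᵀ·S⁻¹ = [-195/632 -405/632; 27/1264 -819/1264]
step 0: x' = x̄ + K·y = [-189/316, -635/632]
step 0: P' = (I − K·H)·P̄ = [235/79 405/158; 405/158 819/316]
step 1: x̄ = F·x = [-567/316, -635/632]
step 1: P̄ = F·P·Fᵀ + Q = [2431/79 1215/158; 1215/158 2083/316]
step 1: y = z − H·x̄ = [-2761/632, -1267/632]
step 1: S = H·P̄·Hᵀ + R = [63787/316 1041/316; 1041/316 3347/316]
step 1: K = P̄·Hᵀ·S⁻¹ = [-55941/168047 -104607/168047; -1041/168047 -104260/168047]
step 1: x' = x̄ + K·y = [152571/168047, 44718/168047]
step 1: P' = (I − K·H)·P̄ = [493016/168047 418428/168047; 418428/168047 417040/168047]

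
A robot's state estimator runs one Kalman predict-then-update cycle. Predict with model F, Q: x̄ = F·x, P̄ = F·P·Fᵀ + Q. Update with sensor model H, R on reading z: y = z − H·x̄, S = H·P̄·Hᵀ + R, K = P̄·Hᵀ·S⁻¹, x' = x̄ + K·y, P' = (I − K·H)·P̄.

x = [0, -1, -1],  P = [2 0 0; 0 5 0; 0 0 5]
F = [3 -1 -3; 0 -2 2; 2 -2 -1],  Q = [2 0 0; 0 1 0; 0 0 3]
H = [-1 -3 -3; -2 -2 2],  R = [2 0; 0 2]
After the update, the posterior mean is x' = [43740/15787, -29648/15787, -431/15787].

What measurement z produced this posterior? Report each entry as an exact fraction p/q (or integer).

x̄ = F·x = [4, 0, 3]
P̄ = F·P·Fᵀ + Q = [70 -20 37; -20 41 10; 37 10 36]
S = H·P̄·Hᵀ + R = [1047 158; 158 54]
K = P̄·Hᵀ·S⁻¹ = [-1213/15787 -4052/15787; -1853/15787 -1010/15787; -2987/15787 2308/15787]
x' − x̄ = [-19408/15787, -29648/15787, -47792/15787] = K·y
y = (KᵀK)⁻¹·Kᵀ·(x' − x̄) = [16, 0]
z = y + H·x̄ = [16, 0] + [-13, -2] = [3, -2]

z = [3, -2]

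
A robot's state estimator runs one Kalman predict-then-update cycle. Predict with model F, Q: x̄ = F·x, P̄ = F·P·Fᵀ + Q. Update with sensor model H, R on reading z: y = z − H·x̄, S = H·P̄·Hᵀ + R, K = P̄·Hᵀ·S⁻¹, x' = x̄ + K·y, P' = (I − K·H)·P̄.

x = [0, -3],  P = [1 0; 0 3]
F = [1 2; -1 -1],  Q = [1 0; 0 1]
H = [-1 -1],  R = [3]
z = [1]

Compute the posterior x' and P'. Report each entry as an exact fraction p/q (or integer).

x' = [-17/4, 5/2]
P' = [63/8 -21/4; -21/4 9/2]

x̄ = F·x = [-6, 3]
P̄ = F·P·Fᵀ + Q = [14 -7; -7 5]
y = z − H·x̄ = [-2]
S = H·P̄·Hᵀ + R = [8]
K = P̄·Hᵀ·S⁻¹ = [-7/8; 1/4]
x' = x̄ + K·y = [-17/4, 5/2]
P' = (I − K·H)·P̄ = [63/8 -21/4; -21/4 9/2]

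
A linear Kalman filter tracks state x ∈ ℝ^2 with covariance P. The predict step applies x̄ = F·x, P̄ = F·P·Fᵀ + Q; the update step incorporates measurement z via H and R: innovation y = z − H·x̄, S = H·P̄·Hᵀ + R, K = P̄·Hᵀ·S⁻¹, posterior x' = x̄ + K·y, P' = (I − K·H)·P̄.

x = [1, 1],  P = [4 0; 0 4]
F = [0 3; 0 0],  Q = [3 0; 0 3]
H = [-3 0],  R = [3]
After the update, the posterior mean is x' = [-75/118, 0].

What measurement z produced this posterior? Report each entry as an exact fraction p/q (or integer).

z = [2]

x̄ = F·x = [3, 0]
P̄ = F·P·Fᵀ + Q = [39 0; 0 3]
S = H·P̄·Hᵀ + R = [354]
K = P̄·Hᵀ·S⁻¹ = [-39/118; 0]
x' − x̄ = [-429/118, 0] = K·y
y = (KᵀK)⁻¹·Kᵀ·(x' − x̄) = [11]
z = y + H·x̄ = [11] + [-9] = [2]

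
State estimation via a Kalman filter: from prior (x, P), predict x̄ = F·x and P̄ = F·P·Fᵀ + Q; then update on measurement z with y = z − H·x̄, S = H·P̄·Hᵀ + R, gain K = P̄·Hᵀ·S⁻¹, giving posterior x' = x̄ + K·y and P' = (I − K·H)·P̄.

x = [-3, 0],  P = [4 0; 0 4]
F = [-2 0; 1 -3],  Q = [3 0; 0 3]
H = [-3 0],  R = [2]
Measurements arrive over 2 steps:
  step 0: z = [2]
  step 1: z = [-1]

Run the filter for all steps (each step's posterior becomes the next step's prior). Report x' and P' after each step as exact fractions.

step 0: x̄ = F·x = [6, -3]
step 0: P̄ = F·P·Fᵀ + Q = [19 -8; -8 43]
step 0: y = z − H·x̄ = [20]
step 0: S = H·P̄·Hᵀ + R = [173]
step 0: K = P̄·Hᵀ·S⁻¹ = [-57/173; 24/173]
step 0: x' = x̄ + K·y = [-102/173, -39/173]
step 0: P' = (I − K·H)·P̄ = [38/173 -16/173; -16/173 6863/173]
step 1: x̄ = F·x = [204/173, 15/173]
step 1: P̄ = F·P·Fᵀ + Q = [671/173 -172/173; -172/173 62420/173]
step 1: y = z − H·x̄ = [439/173]
step 1: S = H·P̄·Hᵀ + R = [6385/173]
step 1: K = P̄·Hᵀ·S⁻¹ = [-2013/6385; 516/6385]
step 1: x' = x̄ + K·y = [2421/6385, 1863/6385]
step 1: P' = (I − K·H)·P̄ = [1342/6385 -344/6385; -344/6385 2302228/6385]

step 0: x' = [-102/173, -39/173], P' = [38/173 -16/173; -16/173 6863/173]
step 1: x' = [2421/6385, 1863/6385], P' = [1342/6385 -344/6385; -344/6385 2302228/6385]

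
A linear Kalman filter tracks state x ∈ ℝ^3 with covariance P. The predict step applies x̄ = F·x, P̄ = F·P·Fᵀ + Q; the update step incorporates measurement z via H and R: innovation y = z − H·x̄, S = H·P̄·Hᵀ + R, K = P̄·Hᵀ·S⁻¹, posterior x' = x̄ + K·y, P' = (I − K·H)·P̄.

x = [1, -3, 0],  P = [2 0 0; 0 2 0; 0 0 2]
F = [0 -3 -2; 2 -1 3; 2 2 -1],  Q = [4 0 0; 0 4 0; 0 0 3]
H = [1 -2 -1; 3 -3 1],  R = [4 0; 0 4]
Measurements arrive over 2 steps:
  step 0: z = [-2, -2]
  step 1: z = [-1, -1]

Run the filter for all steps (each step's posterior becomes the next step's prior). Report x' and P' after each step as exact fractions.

step 0: x̄ = F·x = [9, 5, -4]
step 0: P̄ = F·P·Fᵀ + Q = [30 -6 -8; -6 32 -2; -8 -2 21]
step 0: y = z − H·x̄ = [-5, -10]
step 0: S = H·P̄·Hᵀ + R = [215 329; 329 655]
step 0: K = P̄·Hᵀ·S⁻¹ = [-75/16292 2525/16292; -797/4073 -321/4073; -8681/16292 4435/16292]
step 0: x' = x̄ + K·y = [121753/16292, 27560/4073, -66113/16292]
step 0: P' = (I − K·H)·P̄ = [120005/8146 47512/4073 -69893/8146; 47512/4073 38904/4073 -27108/4073; -69893/8146 -27108/4073 55901/8146]
step 1: x̄ = F·x = [-99247/8146, -65073/16292, 530099/16292]
step 1: P̄ = F·P·Fᵀ + Q = [152934/4073 -6521/4073 -295701/4073; -6521/4073 200005/8146 -312335/8146; -295701/4073 -312335/8146 2128219/8146]
step 1: y = z − H·x̄ = [582155/16292, -36532/4073]
step 1: S = H·P̄·Hᵀ + R = [3252323/8146 488631/4073; 488631/4073 2637007/4073]
step 1: K = P̄·Hᵀ·S⁻¹ = [553984870/1988430643 35085426/1988430643; 48939169/1988430643 -367797739/1988430643; -1511228055/1988430643 766771856/1988430643]
step 1: x' = x̄ + K·y = [-4745485710/1988430643, -2894513706/1988430643, 3820850067/1988430643]
step 1: P' = (I − K·H)·P̄ = [10294066996/1988430643 7763997360/1988430643 -7449867204/1988430643; 7763997360/1988430643 6466284744/1988430643 -5364328804/1988430643; -7449867204/1988430643 -5364328804/1988430643 9323702624/1988430643]

step 0: x' = [121753/16292, 27560/4073, -66113/16292], P' = [120005/8146 47512/4073 -69893/8146; 47512/4073 38904/4073 -27108/4073; -69893/8146 -27108/4073 55901/8146]
step 1: x' = [-4745485710/1988430643, -2894513706/1988430643, 3820850067/1988430643], P' = [10294066996/1988430643 7763997360/1988430643 -7449867204/1988430643; 7763997360/1988430643 6466284744/1988430643 -5364328804/1988430643; -7449867204/1988430643 -5364328804/1988430643 9323702624/1988430643]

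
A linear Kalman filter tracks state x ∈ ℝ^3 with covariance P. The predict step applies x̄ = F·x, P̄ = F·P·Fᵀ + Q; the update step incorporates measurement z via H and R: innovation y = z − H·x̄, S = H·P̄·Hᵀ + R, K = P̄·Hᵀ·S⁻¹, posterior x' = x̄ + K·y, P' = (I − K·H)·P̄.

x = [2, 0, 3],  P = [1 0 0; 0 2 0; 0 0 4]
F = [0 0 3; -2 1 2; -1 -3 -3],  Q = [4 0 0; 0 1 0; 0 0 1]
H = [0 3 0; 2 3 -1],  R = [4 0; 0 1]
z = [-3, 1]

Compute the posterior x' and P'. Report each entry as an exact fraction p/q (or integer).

x' = [30187/26839, -34271/26839, -72537/26839]
P' = [83880/26839 -10736/26839 127204/26839; -10736/26839 10108/26839 8272/26839; 127204/26839 8272/26839 287416/26839]

x̄ = F·x = [9, 2, -11]
P̄ = F·P·Fᵀ + Q = [40 24 -36; 24 23 -28; -36 -28 56]
y = z − H·x̄ = [-9, -34]
S = H·P̄·Hᵀ + R = [211 435; 435 1024]
K = P̄·Hᵀ·S⁻¹ = [-8052/26839 8348/26839; 7581/26839 580/26839; 6204/26839 -8192/26839]
x' = x̄ + K·y = [30187/26839, -34271/26839, -72537/26839]
P' = (I − K·H)·P̄ = [83880/26839 -10736/26839 127204/26839; -10736/26839 10108/26839 8272/26839; 127204/26839 8272/26839 287416/26839]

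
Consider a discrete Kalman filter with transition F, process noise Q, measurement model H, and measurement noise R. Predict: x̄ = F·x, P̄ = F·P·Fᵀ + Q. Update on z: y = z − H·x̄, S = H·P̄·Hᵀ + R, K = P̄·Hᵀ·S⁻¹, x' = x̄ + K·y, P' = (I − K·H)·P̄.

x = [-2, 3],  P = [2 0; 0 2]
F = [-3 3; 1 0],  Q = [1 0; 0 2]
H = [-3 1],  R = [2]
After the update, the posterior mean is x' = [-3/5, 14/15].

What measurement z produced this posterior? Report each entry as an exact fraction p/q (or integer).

z = [3]

x̄ = F·x = [15, -2]
P̄ = F·P·Fᵀ + Q = [37 -6; -6 4]
S = H·P̄·Hᵀ + R = [375]
K = P̄·Hᵀ·S⁻¹ = [-39/125; 22/375]
x' − x̄ = [-78/5, 44/15] = K·y
y = (KᵀK)⁻¹·Kᵀ·(x' − x̄) = [50]
z = y + H·x̄ = [50] + [-47] = [3]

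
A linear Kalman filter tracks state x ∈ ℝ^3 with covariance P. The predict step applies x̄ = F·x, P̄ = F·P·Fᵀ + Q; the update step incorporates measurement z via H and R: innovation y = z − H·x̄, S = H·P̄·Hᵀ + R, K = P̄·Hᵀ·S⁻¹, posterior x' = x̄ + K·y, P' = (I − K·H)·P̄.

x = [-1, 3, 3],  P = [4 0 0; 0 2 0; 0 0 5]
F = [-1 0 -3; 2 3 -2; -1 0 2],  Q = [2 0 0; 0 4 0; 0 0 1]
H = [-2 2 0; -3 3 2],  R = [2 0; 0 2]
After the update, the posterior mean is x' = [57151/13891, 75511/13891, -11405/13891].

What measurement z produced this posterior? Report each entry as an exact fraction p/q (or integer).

x̄ = F·x = [-8, 1, 7]
P̄ = F·P·Fᵀ + Q = [51 22 -26; 22 58 -28; -26 -28 25]
S = H·P̄·Hᵀ + R = [262 382; 382 663]
K = P̄·Hᵀ·S⁻¹ = [7322/13891 -7131/13891; 13936/13891 -6940/13891; -9730/13891 6528/13891]
x' − x̄ = [168279/13891, 61620/13891, -108642/13891] = K·y
y = (KᵀK)⁻¹·Kᵀ·(x' − x̄) = [-15, -39]
z = y + H·x̄ = [-15, -39] + [18, 41] = [3, 2]

z = [3, 2]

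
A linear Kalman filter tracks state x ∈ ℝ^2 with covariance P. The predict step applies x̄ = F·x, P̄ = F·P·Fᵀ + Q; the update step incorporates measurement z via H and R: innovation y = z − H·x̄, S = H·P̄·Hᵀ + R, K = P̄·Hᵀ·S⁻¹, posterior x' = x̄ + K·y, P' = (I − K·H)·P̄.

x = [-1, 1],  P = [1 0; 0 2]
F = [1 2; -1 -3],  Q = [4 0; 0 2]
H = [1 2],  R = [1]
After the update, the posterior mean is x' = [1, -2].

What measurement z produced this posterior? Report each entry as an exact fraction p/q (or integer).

z = [-3]

x̄ = F·x = [1, -2]
P̄ = F·P·Fᵀ + Q = [13 -13; -13 21]
S = H·P̄·Hᵀ + R = [46]
K = P̄·Hᵀ·S⁻¹ = [-13/46; 29/46]
x' − x̄ = [0, 0] = K·y
y = (KᵀK)⁻¹·Kᵀ·(x' − x̄) = [0]
z = y + H·x̄ = [0] + [-3] = [-3]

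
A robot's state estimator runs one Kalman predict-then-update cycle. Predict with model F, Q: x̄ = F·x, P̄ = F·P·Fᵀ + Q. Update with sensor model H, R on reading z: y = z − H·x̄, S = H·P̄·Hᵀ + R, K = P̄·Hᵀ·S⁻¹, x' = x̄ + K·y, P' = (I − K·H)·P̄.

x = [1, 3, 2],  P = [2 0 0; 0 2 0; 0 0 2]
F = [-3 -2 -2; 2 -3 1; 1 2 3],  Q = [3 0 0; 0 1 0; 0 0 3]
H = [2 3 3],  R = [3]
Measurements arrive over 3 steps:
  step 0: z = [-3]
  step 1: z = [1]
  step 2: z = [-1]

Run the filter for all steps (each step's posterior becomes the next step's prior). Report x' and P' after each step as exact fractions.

step 0: x' = [-3819/295, -1548/295, 760/59], P' = [10659/295 -12/295 -1422/59; -12/295 3226/295 -629/59; -1422/59 -629/59 1584/59]
step 1: x' = [7095773/393697, -6851338/393697, 2266797/393697], P' = [75673761/787394 -42853263/393697 35301045/787394; -42853263/393697 51384383/393697 -22736228/393697; 35301045/787394 -22736228/393697 22012841/787394]
step 2: x' = [-25856724499/3510550325, 124690618011/17552751625, -8835380808/3510550325], P' = [18099615891/702110065 -90865828989/3510550325 6033016542/702110065; -90865828989/3510550325 573701878596/17552751625 -52794702863/3510550325; 6033016542/702110065 -52794702863/3510550325 6546403139/702110065]

step 0: x̄ = F·x = [-13, -5, 13]
step 0: P̄ = F·P·Fᵀ + Q = [37 -4 -26; -4 29 -2; -26 -2 31]
step 0: y = z − H·x̄ = [-1]
step 0: S = H·P̄·Hᵀ + R = [295]
step 0: K = P̄·Hᵀ·S⁻¹ = [-16/295; 73/295; 7/59]
step 0: x' = x̄ + K·y = [-3819/295, -1548/295, 760/59]
step 0: P' = (I − K·H)·P̄ = [10659/295 -12/295 -1422/59; -12/295 3226/295 -629/59; -1422/59 -629/59 1584/59]
step 1: x̄ = F·x = [6953/295, 806/295, 897/59]
step 1: P̄ = F·P·Fᵀ + Q = [30776/295 -23308/295 3471/59; -23308/295 70459/295 -409/59; 3471/59 -409/59 3056/59]
step 1: y = z − H·x̄ = [-29484/295]
step 1: S = H·P̄·Hᵀ + R = [787394/295]
step 1: K = P̄·Hᵀ·S⁻¹ = [43693/787394; 79313/393697; 74415/787394]
step 1: x' = x̄ + K·y = [7095773/393697, -6851338/393697, 2266797/393697]
step 1: P' = (I − K·H)·P̄ = [75673761/787394 -42853263/393697 35301045/787394; -42853263/393697 51384383/393697 -22736228/393697; 35301045/787394 -22736228/393697 22012841/787394]
step 2: x̄ = F·x = [-12118237/393697, 37012357/393697, 193488/393697]
step 2: P̄ = F·P·Fᵀ + Q = [213907039/787394 -738985421/787394 -9054060/393697; -738985421/787394 2692931401/787394 40240715/393697; -9054060/393697 40240715/393697 5268635/393697]
step 2: y = z − H·x̄ = [-87774758/393697]
step 2: S = H·P̄·Hᵀ + R = [17552751625/787394]
step 2: K = P̄·Hᵀ·S⁻¹ = [-368693309/3510550325; 6842267651/17552751625; 47367972/3510550325]
step 2: x' = x̄ + K·y = [-25856724499/3510550325, 124690618011/17552751625, -8835380808/3510550325]
step 2: P' = (I − K·H)·P̄ = [18099615891/702110065 -90865828989/3510550325 6033016542/702110065; -90865828989/3510550325 573701878596/17552751625 -52794702863/3510550325; 6033016542/702110065 -52794702863/3510550325 6546403139/702110065]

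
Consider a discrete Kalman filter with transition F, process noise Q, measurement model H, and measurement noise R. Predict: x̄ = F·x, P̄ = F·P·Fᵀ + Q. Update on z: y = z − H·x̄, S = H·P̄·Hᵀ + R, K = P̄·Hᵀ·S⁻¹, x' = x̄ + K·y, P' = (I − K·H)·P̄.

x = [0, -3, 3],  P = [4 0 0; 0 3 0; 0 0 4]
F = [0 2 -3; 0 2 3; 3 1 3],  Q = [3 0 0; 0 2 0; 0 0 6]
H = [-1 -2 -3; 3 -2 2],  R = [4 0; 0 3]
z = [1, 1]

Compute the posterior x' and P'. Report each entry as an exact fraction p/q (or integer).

x̄ = F·x = [-15, 3, 6]
P̄ = F·P·Fᵀ + Q = [51 -24 -30; -24 50 42; -30 42 81]
y = z − H·x̄ = [10, 40]
S = H·P̄·Hᵀ + R = [1212 71; 71 578]
K = P̄·Hᵀ·S⁻¹ = [8055/139099 32943/139099; -110508/695495 -92314/695495; -170814/695495 6543/695495]
x' = x̄ + K·y = [-688215/139099, -542231/139099, 545310/139099]
P' = (I − K·H)·P̄ = [1748301/139099 1187718/139099 -1385319/139099; 1187718/139099 4328502/695495 -4717854/695495; -1385319/139099 -4717854/695495 5681853/695495]

x' = [-688215/139099, -542231/139099, 545310/139099]
P' = [1748301/139099 1187718/139099 -1385319/139099; 1187718/139099 4328502/695495 -4717854/695495; -1385319/139099 -4717854/695495 5681853/695495]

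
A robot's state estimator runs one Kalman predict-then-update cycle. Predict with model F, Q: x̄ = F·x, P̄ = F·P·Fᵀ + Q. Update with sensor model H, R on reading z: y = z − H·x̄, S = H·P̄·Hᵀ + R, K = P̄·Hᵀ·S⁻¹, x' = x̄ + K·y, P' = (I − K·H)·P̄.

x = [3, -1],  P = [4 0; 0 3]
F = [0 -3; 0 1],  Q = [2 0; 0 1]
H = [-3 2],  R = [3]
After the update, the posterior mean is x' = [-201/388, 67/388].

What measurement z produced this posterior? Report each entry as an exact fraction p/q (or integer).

z = [2]

x̄ = F·x = [3, -1]
P̄ = F·P·Fᵀ + Q = [29 -9; -9 4]
S = H·P̄·Hᵀ + R = [388]
K = P̄·Hᵀ·S⁻¹ = [-105/388; 35/388]
x' − x̄ = [-1365/388, 455/388] = K·y
y = (KᵀK)⁻¹·Kᵀ·(x' − x̄) = [13]
z = y + H·x̄ = [13] + [-11] = [2]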